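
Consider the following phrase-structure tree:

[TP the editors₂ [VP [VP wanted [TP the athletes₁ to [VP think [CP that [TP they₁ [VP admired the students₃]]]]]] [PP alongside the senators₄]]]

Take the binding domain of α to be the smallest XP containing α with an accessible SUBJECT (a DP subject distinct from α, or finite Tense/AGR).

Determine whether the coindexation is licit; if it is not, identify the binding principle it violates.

The two coindexed NPs are *the athletes₁* and *they₁*.
*they₁* is a pronoun; nothing c-commands it within its binding domain (the embedded TP.), so Principle B holds trivially.
*the athletes₁* is an R-expression; *they₁* does not c-command it, and no other NP shares its index, so Principle C is satisfied.
All principles are respected.

grammatical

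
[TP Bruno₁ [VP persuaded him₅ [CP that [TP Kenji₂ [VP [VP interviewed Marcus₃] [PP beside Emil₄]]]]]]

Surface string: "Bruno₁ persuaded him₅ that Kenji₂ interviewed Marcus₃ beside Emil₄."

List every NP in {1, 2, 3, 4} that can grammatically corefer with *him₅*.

*him* is a pronoun, so Principle B applies: it must be free in its binding domain.
Binding domain of *him₅*: the matrix TP, whose subject is Bruno₁.
*Bruno₁* c-commands the pronoun within its binding domain → coindexation would violate Principle B.
*Kenji₂*: the pronoun c-commands this R-expression → coindexation would violate Principle C on *Kenji₂*.
*Marcus₃*: the pronoun c-commands this R-expression → coindexation would violate Principle C on *Marcus₃*.
*Emil₄*: the pronoun c-commands this R-expression → coindexation would violate Principle C on *Emil₄*.

none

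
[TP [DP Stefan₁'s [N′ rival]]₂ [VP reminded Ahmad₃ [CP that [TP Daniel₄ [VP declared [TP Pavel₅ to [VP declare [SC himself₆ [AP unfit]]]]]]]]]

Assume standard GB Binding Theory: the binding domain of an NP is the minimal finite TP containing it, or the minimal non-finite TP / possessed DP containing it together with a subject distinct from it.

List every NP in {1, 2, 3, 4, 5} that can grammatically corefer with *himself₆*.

{5}

*himself* is an anaphor, so Principle A applies: it must be bound in its binding domain.
Binding domain of *himself₆*: the embedded TP, whose subject is Pavel₅.
*Stefan₁* does not c-command the anaphor → cannot bind it.
*[Stefan₁'s rival]₂* c-commands the anaphor but is outside its binding domain → cannot satisfy Principle A.
*Ahmad₃* c-commands the anaphor but is outside its binding domain → cannot satisfy Principle A.
*Daniel₄* c-commands the anaphor but is outside its binding domain → cannot satisfy Principle A.
*Pavel₅* c-commands the anaphor within its binding domain → licit binder.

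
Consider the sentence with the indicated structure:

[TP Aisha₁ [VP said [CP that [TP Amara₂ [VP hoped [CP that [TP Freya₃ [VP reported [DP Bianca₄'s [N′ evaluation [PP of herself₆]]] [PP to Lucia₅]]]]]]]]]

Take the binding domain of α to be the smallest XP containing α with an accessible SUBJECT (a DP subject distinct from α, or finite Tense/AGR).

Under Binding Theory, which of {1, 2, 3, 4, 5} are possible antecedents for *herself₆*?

{4}

*herself* is an anaphor, so Principle A applies: it must be bound in its binding domain.
Binding domain of *herself₆*: the possessed DP, whose subject is Bianca₄.
*Aisha₁* c-commands the anaphor but is outside its binding domain → cannot satisfy Principle A.
*Amara₂* c-commands the anaphor but is outside its binding domain → cannot satisfy Principle A.
*Freya₃* c-commands the anaphor but is outside its binding domain → cannot satisfy Principle A.
*Bianca₄* c-commands the anaphor within its binding domain → licit binder.
*Lucia₅* does not c-command the anaphor → cannot bind it.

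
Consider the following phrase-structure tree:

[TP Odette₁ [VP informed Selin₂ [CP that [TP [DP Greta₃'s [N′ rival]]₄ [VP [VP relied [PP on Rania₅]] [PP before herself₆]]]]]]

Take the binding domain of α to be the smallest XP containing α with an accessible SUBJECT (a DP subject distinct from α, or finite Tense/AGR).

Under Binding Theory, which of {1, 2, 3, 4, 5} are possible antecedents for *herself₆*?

*herself* is an anaphor, so Principle A applies: it must be bound in its binding domain.
Binding domain of *herself₆*: the embedded TP, whose subject is [Greta₃'s rival]₄.
*Odette₁* c-commands the anaphor but is outside its binding domain → cannot satisfy Principle A.
*Selin₂* c-commands the anaphor but is outside its binding domain → cannot satisfy Principle A.
*Greta₃* does not c-command the anaphor → cannot bind it.
*[Greta₃'s rival]₄* c-commands the anaphor within its binding domain → licit binder.
*Rania₅* does not c-command the anaphor → cannot bind it.

{4}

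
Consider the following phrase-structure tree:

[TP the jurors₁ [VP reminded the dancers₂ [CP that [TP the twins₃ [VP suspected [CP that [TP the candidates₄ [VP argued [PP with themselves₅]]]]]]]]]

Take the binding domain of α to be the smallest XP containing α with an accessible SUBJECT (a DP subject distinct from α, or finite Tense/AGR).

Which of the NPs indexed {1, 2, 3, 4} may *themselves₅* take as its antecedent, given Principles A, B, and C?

*themselves* is an anaphor, so Principle A applies: it must be bound in its binding domain.
Binding domain of *themselves₅*: the embedded TP, whose subject is the candidates₄.
*the jurors₁* c-commands the anaphor but is outside its binding domain → cannot satisfy Principle A.
*the dancers₂* c-commands the anaphor but is outside its binding domain → cannot satisfy Principle A.
*the twins₃* c-commands the anaphor but is outside its binding domain → cannot satisfy Principle A.
*the candidates₄* c-commands the anaphor within its binding domain → licit binder.

{4}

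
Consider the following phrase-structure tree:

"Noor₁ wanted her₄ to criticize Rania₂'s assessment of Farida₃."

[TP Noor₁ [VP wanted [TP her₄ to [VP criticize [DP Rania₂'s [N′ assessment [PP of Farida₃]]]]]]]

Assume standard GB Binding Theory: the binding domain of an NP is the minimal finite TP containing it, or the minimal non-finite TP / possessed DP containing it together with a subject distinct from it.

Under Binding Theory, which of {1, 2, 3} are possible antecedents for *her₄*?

*her* is a pronoun, so Principle B applies: it must be free in its binding domain.
Binding domain of *her₄*: the matrix TP, whose subject is Noor₁.
*Noor₁* c-commands the pronoun within its binding domain → coindexation would violate Principle B.
*Rania₂*: the pronoun c-commands this R-expression → coindexation would violate Principle C on *Rania₂*.
*Farida₃*: the pronoun c-commands this R-expression → coindexation would violate Principle C on *Farida₃*.

none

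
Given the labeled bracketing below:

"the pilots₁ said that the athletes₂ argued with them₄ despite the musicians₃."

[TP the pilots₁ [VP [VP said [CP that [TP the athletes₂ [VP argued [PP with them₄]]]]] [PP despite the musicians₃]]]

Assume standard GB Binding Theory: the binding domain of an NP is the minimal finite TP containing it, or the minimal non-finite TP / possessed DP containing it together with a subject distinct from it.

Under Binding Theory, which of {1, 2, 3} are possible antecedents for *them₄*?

*them* is a pronoun, so Principle B applies: it must be free in its binding domain.
Binding domain of *them₄*: the embedded TP, whose subject is the athletes₂.
*the pilots₁* c-commands the pronoun but from outside its binding domain, and is not c-commanded by it → coindexation permitted.
*the athletes₂* c-commands the pronoun within its binding domain → coindexation would violate Principle B.
*the musicians₃* and the pronoun do not c-command one another → neither Principle B nor Principle C is at stake; coindexation permitted.

{1, 3}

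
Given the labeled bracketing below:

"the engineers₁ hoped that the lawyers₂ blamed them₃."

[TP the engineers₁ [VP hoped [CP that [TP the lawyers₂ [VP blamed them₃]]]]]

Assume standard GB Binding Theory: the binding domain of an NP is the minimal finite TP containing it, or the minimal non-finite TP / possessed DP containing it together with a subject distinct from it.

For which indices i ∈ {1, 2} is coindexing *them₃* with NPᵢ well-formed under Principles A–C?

{1}

*them* is a pronoun, so Principle B applies: it must be free in its binding domain.
Binding domain of *them₃*: the embedded TP, whose subject is the lawyers₂.
*the engineers₁* c-commands the pronoun but from outside its binding domain, and is not c-commanded by it → coindexation permitted.
*the lawyers₂* c-commands the pronoun within its binding domain → coindexation would violate Principle B.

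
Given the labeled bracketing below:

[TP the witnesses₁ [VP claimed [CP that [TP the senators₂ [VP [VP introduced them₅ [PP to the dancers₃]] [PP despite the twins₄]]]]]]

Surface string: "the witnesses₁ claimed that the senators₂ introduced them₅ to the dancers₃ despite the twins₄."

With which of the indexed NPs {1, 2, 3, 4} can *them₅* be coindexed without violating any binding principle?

{1, 4}

*them* is a pronoun, so Principle B applies: it must be free in its binding domain.
Binding domain of *them₅*: the embedded TP, whose subject is the senators₂.
*the witnesses₁* c-commands the pronoun but from outside its binding domain, and is not c-commanded by it → coindexation permitted.
*the senators₂* c-commands the pronoun within its binding domain → coindexation would violate Principle B.
*the dancers₃*: the pronoun c-commands this R-expression → coindexation would violate Principle C on *the dancers₃*.
*the twins₄* and the pronoun do not c-command one another → neither Principle B nor Principle C is at stake; coindexation permitted.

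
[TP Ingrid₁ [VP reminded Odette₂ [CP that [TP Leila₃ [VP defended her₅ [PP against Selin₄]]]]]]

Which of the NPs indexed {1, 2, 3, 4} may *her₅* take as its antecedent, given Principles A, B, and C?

{1, 2}

*her* is a pronoun, so Principle B applies: it must be free in its binding domain.
Binding domain of *her₅*: the embedded TP, whose subject is Leila₃.
*Ingrid₁* c-commands the pronoun but from outside its binding domain, and is not c-commanded by it → coindexation permitted.
*Odette₂* c-commands the pronoun but from outside its binding domain, and is not c-commanded by it → coindexation permitted.
*Leila₃* c-commands the pronoun within its binding domain → coindexation would violate Principle B.
*Selin₄*: the pronoun c-commands this R-expression → coindexation would violate Principle C on *Selin₄*.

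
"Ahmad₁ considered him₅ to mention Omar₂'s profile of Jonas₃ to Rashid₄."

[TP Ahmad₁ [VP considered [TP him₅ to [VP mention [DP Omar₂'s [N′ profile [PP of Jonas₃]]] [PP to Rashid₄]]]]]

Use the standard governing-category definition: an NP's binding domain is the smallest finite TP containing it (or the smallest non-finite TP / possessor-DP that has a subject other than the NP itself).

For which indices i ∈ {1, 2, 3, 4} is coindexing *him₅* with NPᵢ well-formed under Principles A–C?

*him* is a pronoun, so Principle B applies: it must be free in its binding domain.
Binding domain of *him₅*: the matrix TP, whose subject is Ahmad₁.
*Ahmad₁* c-commands the pronoun within its binding domain → coindexation would violate Principle B.
*Omar₂*: the pronoun c-commands this R-expression → coindexation would violate Principle C on *Omar₂*.
*Jonas₃*: the pronoun c-commands this R-expression → coindexation would violate Principle C on *Jonas₃*.
*Rashid₄*: the pronoun c-commands this R-expression → coindexation would violate Principle C on *Rashid₄*.

none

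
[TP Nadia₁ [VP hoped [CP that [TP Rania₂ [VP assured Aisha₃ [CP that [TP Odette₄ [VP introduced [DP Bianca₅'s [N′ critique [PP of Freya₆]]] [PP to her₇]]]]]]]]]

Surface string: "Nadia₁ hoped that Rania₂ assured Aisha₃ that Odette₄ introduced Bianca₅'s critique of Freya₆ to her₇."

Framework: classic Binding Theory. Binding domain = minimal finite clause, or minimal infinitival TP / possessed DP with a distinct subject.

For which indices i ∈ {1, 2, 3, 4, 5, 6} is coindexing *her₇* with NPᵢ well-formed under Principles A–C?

{1, 2, 3, 5, 6}

*her* is a pronoun, so Principle B applies: it must be free in its binding domain.
Binding domain of *her₇*: the embedded TP, whose subject is Odette₄.
*Nadia₁* c-commands the pronoun but from outside its binding domain, and is not c-commanded by it → coindexation permitted.
*Rania₂* c-commands the pronoun but from outside its binding domain, and is not c-commanded by it → coindexation permitted.
*Aisha₃* c-commands the pronoun but from outside its binding domain, and is not c-commanded by it → coindexation permitted.
*Odette₄* c-commands the pronoun within its binding domain → coindexation would violate Principle B.
*Bianca₅* and the pronoun do not c-command one another → neither Principle B nor Principle C is at stake; coindexation permitted.
*Freya₆* and the pronoun do not c-command one another → neither Principle B nor Principle C is at stake; coindexation permitted.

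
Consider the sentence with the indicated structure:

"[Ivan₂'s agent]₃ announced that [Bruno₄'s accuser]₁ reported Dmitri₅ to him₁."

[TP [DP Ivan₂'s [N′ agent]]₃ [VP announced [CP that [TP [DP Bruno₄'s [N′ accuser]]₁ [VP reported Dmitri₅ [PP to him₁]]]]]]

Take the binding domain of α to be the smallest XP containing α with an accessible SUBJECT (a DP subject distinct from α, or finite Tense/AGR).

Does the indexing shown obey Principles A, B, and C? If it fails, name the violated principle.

Principle B

The two coindexed NPs are *[Bruno₄'s accuser]₁* and *him₁*.
*him₁* is a pronoun. Its binding domain is the embedded TP, whose subject is [Bruno₄'s accuser]₁.
*[Bruno₄'s accuser]₁* c-commands it within that domain and carries the same index.
The pronoun is locally bound → Principle B violation.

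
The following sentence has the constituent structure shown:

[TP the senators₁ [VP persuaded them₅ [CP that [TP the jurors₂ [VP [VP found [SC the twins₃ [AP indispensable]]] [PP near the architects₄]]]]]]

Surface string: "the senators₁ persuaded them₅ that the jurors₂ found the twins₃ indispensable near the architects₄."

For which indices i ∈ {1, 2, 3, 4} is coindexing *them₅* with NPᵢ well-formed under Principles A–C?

none

*them* is a pronoun, so Principle B applies: it must be free in its binding domain.
Binding domain of *them₅*: the matrix TP, whose subject is the senators₁.
*the senators₁* c-commands the pronoun within its binding domain → coindexation would violate Principle B.
*the jurors₂*: the pronoun c-commands this R-expression → coindexation would violate Principle C on *the jurors₂*.
*the twins₃*: the pronoun c-commands this R-expression → coindexation would violate Principle C on *the twins₃*.
*the architects₄*: the pronoun c-commands this R-expression → coindexation would violate Principle C on *the architects₄*.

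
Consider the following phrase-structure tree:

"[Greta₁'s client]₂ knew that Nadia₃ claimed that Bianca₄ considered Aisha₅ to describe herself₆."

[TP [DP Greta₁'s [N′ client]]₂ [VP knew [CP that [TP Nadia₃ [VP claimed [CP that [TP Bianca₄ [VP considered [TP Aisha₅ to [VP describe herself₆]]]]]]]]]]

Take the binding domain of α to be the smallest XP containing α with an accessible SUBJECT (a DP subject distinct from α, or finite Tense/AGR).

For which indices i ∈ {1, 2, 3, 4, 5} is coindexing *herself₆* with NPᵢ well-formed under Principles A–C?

*herself* is an anaphor, so Principle A applies: it must be bound in its binding domain.
Binding domain of *herself₆*: the embedded TP, whose subject is Aisha₅.
*Greta₁* does not c-command the anaphor → cannot bind it.
*[Greta₁'s client]₂* c-commands the anaphor but is outside its binding domain → cannot satisfy Principle A.
*Nadia₃* c-commands the anaphor but is outside its binding domain → cannot satisfy Principle A.
*Bianca₄* c-commands the anaphor but is outside its binding domain → cannot satisfy Principle A.
*Aisha₅* c-commands the anaphor within its binding domain → licit binder.

{5}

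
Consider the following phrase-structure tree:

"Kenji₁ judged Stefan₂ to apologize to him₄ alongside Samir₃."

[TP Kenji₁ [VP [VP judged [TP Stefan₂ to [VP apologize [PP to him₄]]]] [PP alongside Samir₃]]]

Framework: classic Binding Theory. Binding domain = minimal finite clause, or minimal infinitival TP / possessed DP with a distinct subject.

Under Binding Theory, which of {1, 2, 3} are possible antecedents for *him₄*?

*him* is a pronoun, so Principle B applies: it must be free in its binding domain.
Binding domain of *him₄*: the embedded TP, whose subject is Stefan₂.
*Kenji₁* c-commands the pronoun but from outside its binding domain, and is not c-commanded by it → coindexation permitted.
*Stefan₂* c-commands the pronoun within its binding domain → coindexation would violate Principle B.
*Samir₃* and the pronoun do not c-command one another → neither Principle B nor Principle C is at stake; coindexation permitted.

{1, 3}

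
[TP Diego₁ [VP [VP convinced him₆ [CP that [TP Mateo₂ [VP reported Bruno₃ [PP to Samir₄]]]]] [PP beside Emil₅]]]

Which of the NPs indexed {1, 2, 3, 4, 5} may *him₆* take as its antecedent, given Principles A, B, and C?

*him* is a pronoun, so Principle B applies: it must be free in its binding domain.
Binding domain of *him₆*: the matrix TP, whose subject is Diego₁.
*Diego₁* c-commands the pronoun within its binding domain → coindexation would violate Principle B.
*Mateo₂*: the pronoun c-commands this R-expression → coindexation would violate Principle C on *Mateo₂*.
*Bruno₃*: the pronoun c-commands this R-expression → coindexation would violate Principle C on *Bruno₃*.
*Samir₄*: the pronoun c-commands this R-expression → coindexation would violate Principle C on *Samir₄*.
*Emil₅* and the pronoun do not c-command one another → neither Principle B nor Principle C is at stake; coindexation permitted.

{5}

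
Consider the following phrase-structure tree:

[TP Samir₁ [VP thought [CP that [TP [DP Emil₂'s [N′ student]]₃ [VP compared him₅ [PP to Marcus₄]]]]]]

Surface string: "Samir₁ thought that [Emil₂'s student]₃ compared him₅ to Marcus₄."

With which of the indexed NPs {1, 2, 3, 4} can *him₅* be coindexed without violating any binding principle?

*him* is a pronoun, so Principle B applies: it must be free in its binding domain.
Binding domain of *him₅*: the embedded TP, whose subject is [Emil₂'s student]₃.
*Samir₁* c-commands the pronoun but from outside its binding domain, and is not c-commanded by it → coindexation permitted.
*Emil₂* and the pronoun do not c-command one another → neither Principle B nor Principle C is at stake; coindexation permitted.
*[Emil₂'s student]₃* c-commands the pronoun within its binding domain → coindexation would violate Principle B.
*Marcus₄*: the pronoun c-commands this R-expression → coindexation would violate Principle C on *Marcus₄*.

{1, 2}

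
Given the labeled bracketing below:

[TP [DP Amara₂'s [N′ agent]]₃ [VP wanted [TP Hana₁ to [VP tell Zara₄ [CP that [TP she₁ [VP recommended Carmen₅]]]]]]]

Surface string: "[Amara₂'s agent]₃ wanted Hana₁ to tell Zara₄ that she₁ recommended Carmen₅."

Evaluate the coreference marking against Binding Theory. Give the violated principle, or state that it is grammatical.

grammatical

The two coindexed NPs are *Hana₁* and *she₁*.
*she₁* is a pronoun; nothing c-commands it within its binding domain (the embedded TP.), so Principle B holds trivially.
*Hana₁* is an R-expression; *she₁* does not c-command it, and no other NP shares its index, so Principle C is satisfied.
All principles are respected.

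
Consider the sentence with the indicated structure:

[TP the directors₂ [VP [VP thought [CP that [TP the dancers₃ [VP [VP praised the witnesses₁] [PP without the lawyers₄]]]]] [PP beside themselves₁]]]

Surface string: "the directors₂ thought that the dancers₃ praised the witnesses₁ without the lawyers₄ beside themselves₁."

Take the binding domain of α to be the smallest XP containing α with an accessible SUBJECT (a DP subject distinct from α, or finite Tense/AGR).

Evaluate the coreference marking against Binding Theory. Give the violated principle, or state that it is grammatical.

The two coindexed NPs are *the witnesses₁* and *themselves₁*.
*themselves₁* is an anaphor. Principle A requires it to be bound within its binding domain — the matrix TP, whose subject is the directors₂.
Within that domain it is c-commanded by *the directors₂*, which does not share its index.
*the witnesses₁* does not c-command the anaphor at all.
The anaphor is unbound in its domain → Principle A violation.

Principle A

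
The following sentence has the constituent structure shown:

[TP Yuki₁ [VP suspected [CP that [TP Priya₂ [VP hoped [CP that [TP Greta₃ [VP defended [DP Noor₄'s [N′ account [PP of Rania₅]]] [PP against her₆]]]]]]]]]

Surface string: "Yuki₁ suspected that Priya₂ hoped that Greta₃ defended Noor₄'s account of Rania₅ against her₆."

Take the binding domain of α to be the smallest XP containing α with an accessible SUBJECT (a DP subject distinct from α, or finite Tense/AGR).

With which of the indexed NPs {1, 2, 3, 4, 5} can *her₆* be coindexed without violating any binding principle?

{1, 2, 4, 5}

*her* is a pronoun, so Principle B applies: it must be free in its binding domain.
Binding domain of *her₆*: the embedded TP, whose subject is Greta₃.
*Yuki₁* c-commands the pronoun but from outside its binding domain, and is not c-commanded by it → coindexation permitted.
*Priya₂* c-commands the pronoun but from outside its binding domain, and is not c-commanded by it → coindexation permitted.
*Greta₃* c-commands the pronoun within its binding domain → coindexation would violate Principle B.
*Noor₄* and the pronoun do not c-command one another → neither Principle B nor Principle C is at stake; coindexation permitted.
*Rania₅* and the pronoun do not c-command one another → neither Principle B nor Principle C is at stake; coindexation permitted.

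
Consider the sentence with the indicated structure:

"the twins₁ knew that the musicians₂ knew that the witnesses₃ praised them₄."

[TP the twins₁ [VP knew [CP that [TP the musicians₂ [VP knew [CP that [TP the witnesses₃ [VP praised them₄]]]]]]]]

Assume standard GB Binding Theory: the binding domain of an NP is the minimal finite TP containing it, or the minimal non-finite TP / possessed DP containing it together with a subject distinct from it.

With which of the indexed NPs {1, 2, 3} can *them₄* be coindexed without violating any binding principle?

{1, 2}

*them* is a pronoun, so Principle B applies: it must be free in its binding domain.
Binding domain of *them₄*: the embedded TP, whose subject is the witnesses₃.
*the twins₁* c-commands the pronoun but from outside its binding domain, and is not c-commanded by it → coindexation permitted.
*the musicians₂* c-commands the pronoun but from outside its binding domain, and is not c-commanded by it → coindexation permitted.
*the witnesses₃* c-commands the pronoun within its binding domain → coindexation would violate Principle B.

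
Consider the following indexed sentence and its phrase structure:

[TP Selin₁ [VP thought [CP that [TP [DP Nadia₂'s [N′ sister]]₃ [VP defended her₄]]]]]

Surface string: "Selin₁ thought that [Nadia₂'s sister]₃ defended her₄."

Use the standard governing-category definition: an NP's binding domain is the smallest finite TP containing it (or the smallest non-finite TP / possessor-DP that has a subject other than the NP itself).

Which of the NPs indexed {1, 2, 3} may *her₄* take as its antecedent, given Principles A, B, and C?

*her* is a pronoun, so Principle B applies: it must be free in its binding domain.
Binding domain of *her₄*: the embedded TP, whose subject is [Nadia₂'s sister]₃.
*Selin₁* c-commands the pronoun but from outside its binding domain, and is not c-commanded by it → coindexation permitted.
*Nadia₂* and the pronoun do not c-command one another → neither Principle B nor Principle C is at stake; coindexation permitted.
*[Nadia₂'s sister]₃* c-commands the pronoun within its binding domain → coindexation would violate Principle B.

{1, 2}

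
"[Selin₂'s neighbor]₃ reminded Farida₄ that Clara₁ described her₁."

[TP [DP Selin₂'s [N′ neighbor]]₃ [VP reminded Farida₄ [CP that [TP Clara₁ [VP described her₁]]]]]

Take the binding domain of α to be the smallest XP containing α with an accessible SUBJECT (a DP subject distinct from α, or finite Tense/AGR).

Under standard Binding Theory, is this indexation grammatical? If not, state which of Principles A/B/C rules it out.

The two coindexed NPs are *Clara₁* and *her₁*.
*her₁* is a pronoun. Its binding domain is the embedded TP, whose subject is Clara₁.
*Clara₁* c-commands it within that domain and carries the same index.
The pronoun is locally bound → Principle B violation.

Principle B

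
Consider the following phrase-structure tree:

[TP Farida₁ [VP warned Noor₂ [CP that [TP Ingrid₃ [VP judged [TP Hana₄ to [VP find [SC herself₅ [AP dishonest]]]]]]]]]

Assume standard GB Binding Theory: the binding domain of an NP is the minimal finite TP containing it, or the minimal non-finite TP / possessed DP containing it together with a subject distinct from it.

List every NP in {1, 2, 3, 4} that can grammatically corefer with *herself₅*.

{4}

*herself* is an anaphor, so Principle A applies: it must be bound in its binding domain.
Binding domain of *herself₅*: the embedded TP, whose subject is Hana₄.
*Farida₁* c-commands the anaphor but is outside its binding domain → cannot satisfy Principle A.
*Noor₂* c-commands the anaphor but is outside its binding domain → cannot satisfy Principle A.
*Ingrid₃* c-commands the anaphor but is outside its binding domain → cannot satisfy Principle A.
*Hana₄* c-commands the anaphor within its binding domain → licit binder.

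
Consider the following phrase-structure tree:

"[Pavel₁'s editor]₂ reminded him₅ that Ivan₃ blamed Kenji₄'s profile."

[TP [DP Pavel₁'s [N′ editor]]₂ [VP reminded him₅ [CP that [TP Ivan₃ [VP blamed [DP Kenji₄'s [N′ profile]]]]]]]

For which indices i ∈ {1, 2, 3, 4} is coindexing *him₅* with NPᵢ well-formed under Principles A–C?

*him* is a pronoun, so Principle B applies: it must be free in its binding domain.
Binding domain of *him₅*: the matrix TP, whose subject is [Pavel₁'s editor]₂.
*Pavel₁* and the pronoun do not c-command one another → neither Principle B nor Principle C is at stake; coindexation permitted.
*[Pavel₁'s editor]₂* c-commands the pronoun within its binding domain → coindexation would violate Principle B.
*Ivan₃*: the pronoun c-commands this R-expression → coindexation would violate Principle C on *Ivan₃*.
*Kenji₄*: the pronoun c-commands this R-expression → coindexation would violate Principle C on *Kenji₄*.

{1}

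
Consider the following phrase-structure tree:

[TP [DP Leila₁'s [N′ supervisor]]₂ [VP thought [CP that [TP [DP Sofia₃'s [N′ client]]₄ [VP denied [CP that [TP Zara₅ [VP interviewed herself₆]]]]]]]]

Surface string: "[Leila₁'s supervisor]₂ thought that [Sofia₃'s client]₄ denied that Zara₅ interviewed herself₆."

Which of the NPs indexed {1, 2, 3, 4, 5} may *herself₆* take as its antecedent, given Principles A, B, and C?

*herself* is an anaphor, so Principle A applies: it must be bound in its binding domain.
Binding domain of *herself₆*: the embedded TP, whose subject is Zara₅.
*Leila₁* does not c-command the anaphor → cannot bind it.
*[Leila₁'s supervisor]₂* c-commands the anaphor but is outside its binding domain → cannot satisfy Principle A.
*Sofia₃* does not c-command the anaphor → cannot bind it.
*[Sofia₃'s client]₄* c-commands the anaphor but is outside its binding domain → cannot satisfy Principle A.
*Zara₅* c-commands the anaphor within its binding domain → licit binder.

{5}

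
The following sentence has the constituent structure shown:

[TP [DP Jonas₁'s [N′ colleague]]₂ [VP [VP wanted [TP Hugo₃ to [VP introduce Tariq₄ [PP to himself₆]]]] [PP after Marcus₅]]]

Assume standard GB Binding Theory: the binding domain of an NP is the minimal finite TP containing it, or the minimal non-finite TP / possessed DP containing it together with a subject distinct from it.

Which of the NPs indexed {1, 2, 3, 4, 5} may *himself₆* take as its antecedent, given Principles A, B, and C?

*himself* is an anaphor, so Principle A applies: it must be bound in its binding domain.
Binding domain of *himself₆*: the embedded TP, whose subject is Hugo₃.
*Jonas₁* does not c-command the anaphor → cannot bind it.
*[Jonas₁'s colleague]₂* c-commands the anaphor but is outside its binding domain → cannot satisfy Principle A.
*Hugo₃* c-commands the anaphor within its binding domain → licit binder.
*Tariq₄* c-commands the anaphor within its binding domain → licit binder.
*Marcus₅* does not c-command the anaphor → cannot bind it.

{3, 4}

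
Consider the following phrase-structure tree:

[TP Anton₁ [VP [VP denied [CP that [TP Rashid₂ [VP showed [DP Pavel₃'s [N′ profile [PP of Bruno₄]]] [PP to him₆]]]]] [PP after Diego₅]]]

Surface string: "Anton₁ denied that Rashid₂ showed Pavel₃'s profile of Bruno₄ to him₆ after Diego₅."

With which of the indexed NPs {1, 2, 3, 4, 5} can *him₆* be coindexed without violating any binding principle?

*him* is a pronoun, so Principle B applies: it must be free in its binding domain.
Binding domain of *him₆*: the embedded TP, whose subject is Rashid₂.
*Anton₁* c-commands the pronoun but from outside its binding domain, and is not c-commanded by it → coindexation permitted.
*Rashid₂* c-commands the pronoun within its binding domain → coindexation would violate Principle B.
*Pavel₃* and the pronoun do not c-command one another → neither Principle B nor Principle C is at stake; coindexation permitted.
*Bruno₄* and the pronoun do not c-command one another → neither Principle B nor Principle C is at stake; coindexation permitted.
*Diego₅* and the pronoun do not c-command one another → neither Principle B nor Principle C is at stake; coindexation permitted.

{1, 3, 4, 5}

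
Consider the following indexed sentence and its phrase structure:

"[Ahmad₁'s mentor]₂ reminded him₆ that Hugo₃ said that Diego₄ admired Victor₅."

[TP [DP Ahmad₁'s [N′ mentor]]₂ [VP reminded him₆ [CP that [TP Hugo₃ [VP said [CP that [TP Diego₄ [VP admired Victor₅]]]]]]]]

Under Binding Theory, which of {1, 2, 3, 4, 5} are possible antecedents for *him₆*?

*him* is a pronoun, so Principle B applies: it must be free in its binding domain.
Binding domain of *him₆*: the matrix TP, whose subject is [Ahmad₁'s mentor]₂.
*Ahmad₁* and the pronoun do not c-command one another → neither Principle B nor Principle C is at stake; coindexation permitted.
*[Ahmad₁'s mentor]₂* c-commands the pronoun within its binding domain → coindexation would violate Principle B.
*Hugo₃*: the pronoun c-commands this R-expression → coindexation would violate Principle C on *Hugo₃*.
*Diego₄*: the pronoun c-commands this R-expression → coindexation would violate Principle C on *Diego₄*.
*Victor₅*: the pronoun c-commands this R-expression → coindexation would violate Principle C on *Victor₅*.

{1}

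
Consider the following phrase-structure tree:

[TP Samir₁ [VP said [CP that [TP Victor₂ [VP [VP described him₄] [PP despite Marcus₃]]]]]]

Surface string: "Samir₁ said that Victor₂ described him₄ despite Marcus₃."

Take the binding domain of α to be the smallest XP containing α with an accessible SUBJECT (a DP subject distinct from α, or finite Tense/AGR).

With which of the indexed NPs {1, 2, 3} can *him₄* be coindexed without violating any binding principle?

*him* is a pronoun, so Principle B applies: it must be free in its binding domain.
Binding domain of *him₄*: the embedded TP, whose subject is Victor₂.
*Samir₁* c-commands the pronoun but from outside its binding domain, and is not c-commanded by it → coindexation permitted.
*Victor₂* c-commands the pronoun within its binding domain → coindexation would violate Principle B.
*Marcus₃* and the pronoun do not c-command one another → neither Principle B nor Principle C is at stake; coindexation permitted.

{1, 3}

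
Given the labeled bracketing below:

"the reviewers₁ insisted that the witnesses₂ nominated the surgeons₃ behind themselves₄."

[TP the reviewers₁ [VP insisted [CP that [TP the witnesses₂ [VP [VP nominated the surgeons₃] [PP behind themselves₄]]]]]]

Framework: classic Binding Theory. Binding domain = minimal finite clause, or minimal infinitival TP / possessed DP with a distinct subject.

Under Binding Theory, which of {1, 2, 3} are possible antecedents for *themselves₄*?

*themselves* is an anaphor, so Principle A applies: it must be bound in its binding domain.
Binding domain of *themselves₄*: the embedded TP, whose subject is the witnesses₂.
*the reviewers₁* c-commands the anaphor but is outside its binding domain → cannot satisfy Principle A.
*the witnesses₂* c-commands the anaphor within its binding domain → licit binder.
*the surgeons₃* does not c-command the anaphor → cannot bind it.

{2}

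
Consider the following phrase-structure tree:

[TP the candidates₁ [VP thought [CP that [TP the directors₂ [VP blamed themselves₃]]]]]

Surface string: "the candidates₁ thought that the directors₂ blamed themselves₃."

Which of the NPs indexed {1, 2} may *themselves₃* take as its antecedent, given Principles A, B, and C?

{2}

*themselves* is an anaphor, so Principle A applies: it must be bound in its binding domain.
Binding domain of *themselves₃*: the embedded TP, whose subject is the directors₂.
*the candidates₁* c-commands the anaphor but is outside its binding domain → cannot satisfy Principle A.
*the directors₂* c-commands the anaphor within its binding domain → licit binder.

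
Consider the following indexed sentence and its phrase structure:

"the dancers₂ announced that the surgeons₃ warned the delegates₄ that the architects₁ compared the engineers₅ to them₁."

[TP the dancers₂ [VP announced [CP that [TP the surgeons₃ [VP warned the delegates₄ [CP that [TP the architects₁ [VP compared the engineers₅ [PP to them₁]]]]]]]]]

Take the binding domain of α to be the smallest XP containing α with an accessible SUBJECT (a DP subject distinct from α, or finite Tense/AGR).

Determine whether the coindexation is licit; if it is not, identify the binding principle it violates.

Principle B

The two coindexed NPs are *the architects₁* and *them₁*.
*them₁* is a pronoun. Its binding domain is the embedded TP, whose subject is the architects₁.
*the architects₁* c-commands it within that domain and carries the same index.
The pronoun is locally bound → Principle B violation.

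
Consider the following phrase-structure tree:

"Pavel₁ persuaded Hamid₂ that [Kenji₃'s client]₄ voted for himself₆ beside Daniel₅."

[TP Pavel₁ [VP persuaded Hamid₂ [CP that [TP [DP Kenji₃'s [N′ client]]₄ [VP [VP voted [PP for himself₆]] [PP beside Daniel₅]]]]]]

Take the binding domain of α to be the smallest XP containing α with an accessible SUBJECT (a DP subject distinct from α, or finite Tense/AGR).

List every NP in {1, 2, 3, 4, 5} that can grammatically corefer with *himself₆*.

*himself* is an anaphor, so Principle A applies: it must be bound in its binding domain.
Binding domain of *himself₆*: the embedded TP, whose subject is [Kenji₃'s client]₄.
*Pavel₁* c-commands the anaphor but is outside its binding domain → cannot satisfy Principle A.
*Hamid₂* c-commands the anaphor but is outside its binding domain → cannot satisfy Principle A.
*Kenji₃* does not c-command the anaphor → cannot bind it.
*[Kenji₃'s client]₄* c-commands the anaphor within its binding domain → licit binder.
*Daniel₅* does not c-command the anaphor → cannot bind it.

{4}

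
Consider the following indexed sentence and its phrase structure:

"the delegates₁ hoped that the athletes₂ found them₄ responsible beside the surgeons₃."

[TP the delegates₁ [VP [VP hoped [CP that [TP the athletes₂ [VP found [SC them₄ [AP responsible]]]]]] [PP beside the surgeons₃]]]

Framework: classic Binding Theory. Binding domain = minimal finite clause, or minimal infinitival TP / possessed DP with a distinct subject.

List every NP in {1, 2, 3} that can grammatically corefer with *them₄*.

*them* is a pronoun, so Principle B applies: it must be free in its binding domain.
Binding domain of *them₄*: the embedded TP, whose subject is the athletes₂.
*the delegates₁* c-commands the pronoun but from outside its binding domain, and is not c-commanded by it → coindexation permitted.
*the athletes₂* c-commands the pronoun within its binding domain → coindexation would violate Principle B.
*the surgeons₃* and the pronoun do not c-command one another → neither Principle B nor Principle C is at stake; coindexation permitted.

{1, 3}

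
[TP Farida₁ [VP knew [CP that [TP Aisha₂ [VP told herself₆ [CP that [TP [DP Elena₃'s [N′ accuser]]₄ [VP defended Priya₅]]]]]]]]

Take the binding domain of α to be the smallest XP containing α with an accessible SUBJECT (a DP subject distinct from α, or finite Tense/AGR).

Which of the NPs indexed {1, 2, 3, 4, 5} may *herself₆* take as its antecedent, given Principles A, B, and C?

*herself* is an anaphor, so Principle A applies: it must be bound in its binding domain.
Binding domain of *herself₆*: the embedded TP, whose subject is Aisha₂.
*Farida₁* c-commands the anaphor but is outside its binding domain → cannot satisfy Principle A.
*Aisha₂* c-commands the anaphor within its binding domain → licit binder.
*Elena₃* does not c-command the anaphor → cannot bind it.
*[Elena₃'s accuser]₄* does not c-command the anaphor → cannot bind it.
*Priya₅* does not c-command the anaphor → cannot bind it.

{2}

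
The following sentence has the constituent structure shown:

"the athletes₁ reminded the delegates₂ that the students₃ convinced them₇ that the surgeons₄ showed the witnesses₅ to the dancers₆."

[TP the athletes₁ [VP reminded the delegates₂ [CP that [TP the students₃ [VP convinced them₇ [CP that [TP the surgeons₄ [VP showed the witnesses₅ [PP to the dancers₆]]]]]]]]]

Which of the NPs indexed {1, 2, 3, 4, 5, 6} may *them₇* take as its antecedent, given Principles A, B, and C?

*them* is a pronoun, so Principle B applies: it must be free in its binding domain.
Binding domain of *them₇*: the embedded TP, whose subject is the students₃.
*the athletes₁* c-commands the pronoun but from outside its binding domain, and is not c-commanded by it → coindexation permitted.
*the delegates₂* c-commands the pronoun but from outside its binding domain, and is not c-commanded by it → coindexation permitted.
*the students₃* c-commands the pronoun within its binding domain → coindexation would violate Principle B.
*the surgeons₄*: the pronoun c-commands this R-expression → coindexation would violate Principle C on *the surgeons₄*.
*the witnesses₅*: the pronoun c-commands this R-expression → coindexation would violate Principle C on *the witnesses₅*.
*the dancers₆*: the pronoun c-commands this R-expression → coindexation would violate Principle C on *the dancers₆*.

{1, 2}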